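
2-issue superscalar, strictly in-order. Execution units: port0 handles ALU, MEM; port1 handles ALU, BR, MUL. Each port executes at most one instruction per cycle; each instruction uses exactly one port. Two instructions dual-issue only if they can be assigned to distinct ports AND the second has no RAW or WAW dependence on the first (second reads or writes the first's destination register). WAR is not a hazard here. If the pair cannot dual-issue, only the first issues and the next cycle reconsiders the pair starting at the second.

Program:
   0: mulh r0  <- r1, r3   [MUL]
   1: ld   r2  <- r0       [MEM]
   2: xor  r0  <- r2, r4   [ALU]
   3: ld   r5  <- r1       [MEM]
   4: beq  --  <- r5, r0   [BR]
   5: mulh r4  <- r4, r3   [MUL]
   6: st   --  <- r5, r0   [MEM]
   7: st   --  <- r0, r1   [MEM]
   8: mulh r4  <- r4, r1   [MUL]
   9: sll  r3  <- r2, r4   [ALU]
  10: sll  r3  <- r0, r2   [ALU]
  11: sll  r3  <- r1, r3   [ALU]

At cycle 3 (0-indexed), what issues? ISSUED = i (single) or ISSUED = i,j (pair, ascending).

t=0 i0:mulh ; RAW r0
t=1 i1:ld ; RAW r2
t=2 i2,i3:xor ld ; dual
t=3 i4:beq ; no-port BR/MUL
t=4 i5,i6:mulh st ; dual
t=5 i7,i8:st mulh ; dual
t=6 i9:sll ; WAW r3
t=7 i10:sll ; RAW+WAW r3
t=8 i11:sll ; tail

ISSUED = 4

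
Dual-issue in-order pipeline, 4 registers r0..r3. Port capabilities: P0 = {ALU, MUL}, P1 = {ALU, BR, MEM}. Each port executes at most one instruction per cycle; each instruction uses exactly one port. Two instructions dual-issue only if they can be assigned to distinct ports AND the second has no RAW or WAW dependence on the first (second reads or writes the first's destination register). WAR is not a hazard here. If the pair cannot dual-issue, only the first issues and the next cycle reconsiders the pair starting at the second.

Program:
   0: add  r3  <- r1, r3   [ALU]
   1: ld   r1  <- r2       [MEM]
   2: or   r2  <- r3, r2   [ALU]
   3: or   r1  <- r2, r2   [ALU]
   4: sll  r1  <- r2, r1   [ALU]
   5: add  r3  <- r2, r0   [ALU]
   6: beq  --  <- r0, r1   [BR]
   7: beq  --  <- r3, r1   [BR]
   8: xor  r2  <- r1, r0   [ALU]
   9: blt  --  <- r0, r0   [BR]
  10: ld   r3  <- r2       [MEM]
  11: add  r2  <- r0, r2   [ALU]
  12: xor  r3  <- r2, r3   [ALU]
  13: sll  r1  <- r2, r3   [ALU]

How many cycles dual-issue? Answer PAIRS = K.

0. add+ld @i0+i1  | dual
1. or @i2  | RAW r2
2. or @i3  | RAW+WAW r1
3. sll+add @i4+i5  | dual
4. beq @i6  | no-port BR/BR
5. beq+xor @i7+i8  | dual
6. blt @i9  | no-port BR/MEM
7. ld+add @i10+i11  | dual
8. xor @i12  | RAW r3
9. sll @i13  | tail

PAIRS = 4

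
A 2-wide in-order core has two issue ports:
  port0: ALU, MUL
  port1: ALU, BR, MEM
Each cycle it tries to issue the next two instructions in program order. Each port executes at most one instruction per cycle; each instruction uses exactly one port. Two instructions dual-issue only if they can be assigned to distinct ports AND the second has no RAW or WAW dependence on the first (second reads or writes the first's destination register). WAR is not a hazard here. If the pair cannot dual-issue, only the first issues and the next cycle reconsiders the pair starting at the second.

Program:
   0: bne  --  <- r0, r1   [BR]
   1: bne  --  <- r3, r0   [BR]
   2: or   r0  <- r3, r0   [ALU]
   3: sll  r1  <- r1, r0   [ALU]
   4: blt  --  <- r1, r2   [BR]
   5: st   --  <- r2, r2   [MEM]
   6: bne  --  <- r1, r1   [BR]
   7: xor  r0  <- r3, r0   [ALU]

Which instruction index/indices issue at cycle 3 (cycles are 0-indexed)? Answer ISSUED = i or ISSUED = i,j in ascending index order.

#0 head=0: bne.BR i0 no-port BR/BR
#1 head=1: bne.BR or.ALU i1+i2 2-wide
#2 head=3: sll.ALU i3 RAW r1
#3 head=4: blt.BR i4 no-port BR/MEM
#4 head=5: st.MEM i5 no-port MEM/BR
#5 head=6: bne.BR xor.ALU i6+i7 2-wide

ISSUED = 4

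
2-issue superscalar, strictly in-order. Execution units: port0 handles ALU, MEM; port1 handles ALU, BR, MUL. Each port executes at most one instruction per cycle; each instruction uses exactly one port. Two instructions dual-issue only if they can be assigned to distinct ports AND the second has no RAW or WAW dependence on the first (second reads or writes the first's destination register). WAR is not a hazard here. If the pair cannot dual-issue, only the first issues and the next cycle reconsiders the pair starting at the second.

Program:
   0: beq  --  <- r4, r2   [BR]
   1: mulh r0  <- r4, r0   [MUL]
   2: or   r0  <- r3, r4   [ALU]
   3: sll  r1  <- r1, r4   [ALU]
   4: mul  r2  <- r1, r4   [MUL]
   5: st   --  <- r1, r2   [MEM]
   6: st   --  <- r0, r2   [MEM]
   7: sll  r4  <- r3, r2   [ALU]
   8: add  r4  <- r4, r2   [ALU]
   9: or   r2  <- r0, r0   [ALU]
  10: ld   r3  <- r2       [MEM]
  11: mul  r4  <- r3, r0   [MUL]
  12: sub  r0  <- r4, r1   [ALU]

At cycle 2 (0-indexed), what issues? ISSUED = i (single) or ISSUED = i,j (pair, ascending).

c0: i0 beq  no-port BR/MUL
c1: i1 mulh  WAW r0
c2: i2/i3 or;sll  dual
c3: i4 mul  RAW r2
c4: i5 st  no-port MEM/MEM
c5: i6/i7 st;sll  dual
c6: i8/i9 add;or  dual
c7: i10 ld  RAW r3
c8: i11 mul  RAW r4
c9: i12 sub  tail

ISSUED = 2,3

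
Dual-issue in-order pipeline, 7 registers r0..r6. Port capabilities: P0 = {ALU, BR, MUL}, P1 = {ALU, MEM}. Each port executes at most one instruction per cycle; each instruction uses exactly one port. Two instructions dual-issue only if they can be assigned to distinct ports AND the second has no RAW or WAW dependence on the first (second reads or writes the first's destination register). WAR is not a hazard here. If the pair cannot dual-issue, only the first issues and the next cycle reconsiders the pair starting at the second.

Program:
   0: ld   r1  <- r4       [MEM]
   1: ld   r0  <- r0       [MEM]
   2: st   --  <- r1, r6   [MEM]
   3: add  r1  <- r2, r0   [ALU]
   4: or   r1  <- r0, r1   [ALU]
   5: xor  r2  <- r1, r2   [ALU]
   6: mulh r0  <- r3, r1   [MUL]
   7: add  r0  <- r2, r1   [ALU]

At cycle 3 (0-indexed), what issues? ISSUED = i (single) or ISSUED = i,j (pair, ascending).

[0] i0  ld.MEM  -- no-port MEM/MEM
[1] i1  ld.MEM  -- no-port MEM/MEM
[2] i2/i3  st.MEM;add.ALU  -- pair
[3] i4  or.ALU  -- RAW r1
[4] i5/i6  xor.ALU;mulh.MUL  -- pair
[5] i7  add.ALU  -- tail

ISSUED = 4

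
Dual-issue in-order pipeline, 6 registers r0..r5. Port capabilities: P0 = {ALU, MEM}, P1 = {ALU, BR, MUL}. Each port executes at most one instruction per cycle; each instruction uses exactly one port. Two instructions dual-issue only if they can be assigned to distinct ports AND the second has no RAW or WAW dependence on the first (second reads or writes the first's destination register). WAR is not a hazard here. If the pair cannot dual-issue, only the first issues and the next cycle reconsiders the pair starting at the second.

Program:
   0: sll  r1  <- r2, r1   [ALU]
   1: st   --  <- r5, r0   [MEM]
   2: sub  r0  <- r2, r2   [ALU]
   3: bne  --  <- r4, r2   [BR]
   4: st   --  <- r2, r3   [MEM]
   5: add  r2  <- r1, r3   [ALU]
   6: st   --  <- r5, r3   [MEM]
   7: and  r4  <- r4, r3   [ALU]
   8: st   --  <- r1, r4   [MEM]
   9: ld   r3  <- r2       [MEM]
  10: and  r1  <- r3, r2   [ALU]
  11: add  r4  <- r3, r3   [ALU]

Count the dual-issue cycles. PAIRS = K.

PAIRS = 5

0. sll.ALU st.MEM @i0&i1  | 2-wide
1. sub.ALU bne.BR @i2&i3  | 2-wide
2. st.MEM add.ALU @i4&i5  | 2-wide
3. st.MEM and.ALU @i6&i7  | 2-wide
4. st.MEM @i8  | no-port MEM/MEM
5. ld.MEM @i9  | RAW r3
6. and.ALU add.ALU @i10&i11  | 2-wide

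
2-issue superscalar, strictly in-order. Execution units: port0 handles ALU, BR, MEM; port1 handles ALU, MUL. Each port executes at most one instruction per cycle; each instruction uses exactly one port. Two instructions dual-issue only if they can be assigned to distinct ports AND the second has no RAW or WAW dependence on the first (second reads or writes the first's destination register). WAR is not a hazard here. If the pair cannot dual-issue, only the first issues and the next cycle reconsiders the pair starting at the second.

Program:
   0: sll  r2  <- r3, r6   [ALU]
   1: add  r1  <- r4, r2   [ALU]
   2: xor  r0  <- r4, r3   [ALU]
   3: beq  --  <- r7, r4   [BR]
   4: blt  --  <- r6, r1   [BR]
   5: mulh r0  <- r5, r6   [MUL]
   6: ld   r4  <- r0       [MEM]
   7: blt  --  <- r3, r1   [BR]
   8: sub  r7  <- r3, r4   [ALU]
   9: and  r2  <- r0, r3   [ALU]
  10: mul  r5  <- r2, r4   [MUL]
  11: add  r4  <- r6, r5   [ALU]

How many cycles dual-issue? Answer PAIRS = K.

PAIRS = 3

#0 head=0: sll i0 RAW r2
#1 head=1: add+xor i1,i2 pair
#2 head=3: beq i3 no-port BR/BR
#3 head=4: blt+mulh i4,i5 pair
#4 head=6: ld i6 no-port MEM/BR
#5 head=7: blt+sub i7,i8 pair
#6 head=9: and i9 RAW r2
#7 head=10: mul i10 RAW r5
#8 head=11: add i11 tail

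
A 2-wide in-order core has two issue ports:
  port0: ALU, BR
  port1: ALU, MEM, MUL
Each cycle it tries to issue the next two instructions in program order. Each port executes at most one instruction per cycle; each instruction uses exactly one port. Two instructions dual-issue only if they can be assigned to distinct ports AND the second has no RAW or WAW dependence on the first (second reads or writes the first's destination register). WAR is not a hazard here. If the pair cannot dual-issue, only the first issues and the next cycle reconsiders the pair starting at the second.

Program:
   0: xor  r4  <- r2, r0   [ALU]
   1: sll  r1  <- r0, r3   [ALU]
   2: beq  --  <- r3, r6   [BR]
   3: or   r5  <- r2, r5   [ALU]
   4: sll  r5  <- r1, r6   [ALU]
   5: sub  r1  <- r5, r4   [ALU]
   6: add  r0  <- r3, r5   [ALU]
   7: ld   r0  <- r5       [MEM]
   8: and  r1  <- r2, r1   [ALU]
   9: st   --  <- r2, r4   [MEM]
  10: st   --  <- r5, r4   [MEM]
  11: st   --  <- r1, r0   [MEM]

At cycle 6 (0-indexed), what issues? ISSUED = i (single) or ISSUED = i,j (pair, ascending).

ISSUED = 10

[0] i0/i1  xor.ALU;sll.ALU  -- dual
[1] i2/i3  beq.BR;or.ALU  -- dual
[2] i4  sll.ALU  -- RAW r5
[3] i5/i6  sub.ALU;add.ALU  -- dual
[4] i7/i8  ld.MEM;and.ALU  -- dual
[5] i9  st.MEM  -- no-port MEM/MEM
[6] i10  st.MEM  -- no-port MEM/MEM
[7] i11  st.MEM  -- tail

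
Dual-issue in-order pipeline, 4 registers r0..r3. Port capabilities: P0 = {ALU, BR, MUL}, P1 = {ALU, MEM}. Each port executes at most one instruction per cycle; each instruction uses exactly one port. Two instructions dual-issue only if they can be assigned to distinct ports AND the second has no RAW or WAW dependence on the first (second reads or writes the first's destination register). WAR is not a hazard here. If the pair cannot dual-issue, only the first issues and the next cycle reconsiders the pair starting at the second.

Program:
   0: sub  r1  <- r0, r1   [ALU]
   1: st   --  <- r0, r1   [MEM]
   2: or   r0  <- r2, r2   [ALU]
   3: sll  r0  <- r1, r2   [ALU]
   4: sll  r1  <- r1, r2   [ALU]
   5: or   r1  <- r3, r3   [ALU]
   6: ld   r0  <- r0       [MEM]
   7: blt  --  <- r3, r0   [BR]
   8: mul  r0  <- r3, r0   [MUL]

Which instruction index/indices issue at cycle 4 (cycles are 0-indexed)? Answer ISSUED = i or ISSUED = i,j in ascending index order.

#0 head=0: sub i0 RAW r1
#1 head=1: st;or i1/i2 dual
#2 head=3: sll;sll i3/i4 dual
#3 head=5: or;ld i5/i6 dual
#4 head=7: blt i7 no-port BR/MUL
#5 head=8: mul i8 tail

ISSUED = 7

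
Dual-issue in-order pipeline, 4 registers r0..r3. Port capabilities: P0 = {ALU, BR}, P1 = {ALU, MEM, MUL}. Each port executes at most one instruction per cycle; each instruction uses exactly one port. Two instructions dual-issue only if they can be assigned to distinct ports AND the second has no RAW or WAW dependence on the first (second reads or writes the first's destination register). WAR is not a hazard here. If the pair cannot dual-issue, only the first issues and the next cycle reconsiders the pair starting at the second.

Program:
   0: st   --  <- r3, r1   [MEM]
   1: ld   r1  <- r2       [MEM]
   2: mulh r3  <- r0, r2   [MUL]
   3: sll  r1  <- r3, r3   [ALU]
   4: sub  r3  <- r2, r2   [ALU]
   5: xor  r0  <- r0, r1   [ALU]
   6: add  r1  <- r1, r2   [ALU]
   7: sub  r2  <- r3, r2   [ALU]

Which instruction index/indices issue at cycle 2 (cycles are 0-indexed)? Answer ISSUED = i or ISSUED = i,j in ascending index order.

ISSUED = 2

  cy0 -> i0 (st) no-port MEM/MEM
  cy1 -> i1 (ld) no-port MEM/MUL
  cy2 -> i2 (mulh) RAW r3
  cy3 -> i3/i4 (sll;sub) 2-wide
  cy4 -> i5/i6 (xor;add) 2-wide
  cy5 -> i7 (sub) tail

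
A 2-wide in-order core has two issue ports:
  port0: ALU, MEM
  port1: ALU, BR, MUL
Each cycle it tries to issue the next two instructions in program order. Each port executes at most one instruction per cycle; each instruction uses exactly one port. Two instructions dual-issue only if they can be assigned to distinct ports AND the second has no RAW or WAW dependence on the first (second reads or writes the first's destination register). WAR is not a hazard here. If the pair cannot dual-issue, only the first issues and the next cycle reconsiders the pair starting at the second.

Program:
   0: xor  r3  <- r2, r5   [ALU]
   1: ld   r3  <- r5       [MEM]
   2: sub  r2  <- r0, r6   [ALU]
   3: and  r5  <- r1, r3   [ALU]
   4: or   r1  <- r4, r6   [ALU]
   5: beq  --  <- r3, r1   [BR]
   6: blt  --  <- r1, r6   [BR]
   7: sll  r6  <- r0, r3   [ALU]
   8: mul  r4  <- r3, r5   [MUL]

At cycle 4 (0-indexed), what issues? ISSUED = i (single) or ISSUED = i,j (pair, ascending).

ISSUED = 6,7

#0 head=0: xor.ALU i0 WAW r3
#1 head=1: ld.MEM+sub.ALU i1,i2 dual
#2 head=3: and.ALU+or.ALU i3,i4 dual
#3 head=5: beq.BR i5 no-port BR/BR
#4 head=6: blt.BR+sll.ALU i6,i7 dual
#5 head=8: mul.MUL i8 tail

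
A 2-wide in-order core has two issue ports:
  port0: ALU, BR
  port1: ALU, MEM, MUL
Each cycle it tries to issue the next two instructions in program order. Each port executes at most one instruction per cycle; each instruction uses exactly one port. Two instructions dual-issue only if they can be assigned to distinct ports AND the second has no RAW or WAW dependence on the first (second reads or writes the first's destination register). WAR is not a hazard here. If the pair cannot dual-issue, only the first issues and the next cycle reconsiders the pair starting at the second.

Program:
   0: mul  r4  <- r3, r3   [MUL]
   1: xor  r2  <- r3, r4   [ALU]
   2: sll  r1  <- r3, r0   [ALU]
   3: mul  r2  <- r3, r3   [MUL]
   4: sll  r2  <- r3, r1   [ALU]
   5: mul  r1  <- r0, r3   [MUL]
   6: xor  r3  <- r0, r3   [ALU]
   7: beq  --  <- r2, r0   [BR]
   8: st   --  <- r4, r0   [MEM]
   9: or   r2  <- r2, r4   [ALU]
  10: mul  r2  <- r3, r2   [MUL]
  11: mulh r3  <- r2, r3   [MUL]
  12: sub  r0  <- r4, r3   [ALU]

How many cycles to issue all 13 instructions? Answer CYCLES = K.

[0] i0  mul  -- RAW r4
[1] i1+i2  xor/sll  -- pair
[2] i3  mul  -- WAW r2
[3] i4+i5  sll/mul  -- pair
[4] i6+i7  xor/beq  -- pair
[5] i8+i9  st/or  -- pair
[6] i10  mul  -- no-port MUL/MUL
[7] i11  mulh  -- RAW r3
[8] i12  sub  -- tail

CYCLES = 9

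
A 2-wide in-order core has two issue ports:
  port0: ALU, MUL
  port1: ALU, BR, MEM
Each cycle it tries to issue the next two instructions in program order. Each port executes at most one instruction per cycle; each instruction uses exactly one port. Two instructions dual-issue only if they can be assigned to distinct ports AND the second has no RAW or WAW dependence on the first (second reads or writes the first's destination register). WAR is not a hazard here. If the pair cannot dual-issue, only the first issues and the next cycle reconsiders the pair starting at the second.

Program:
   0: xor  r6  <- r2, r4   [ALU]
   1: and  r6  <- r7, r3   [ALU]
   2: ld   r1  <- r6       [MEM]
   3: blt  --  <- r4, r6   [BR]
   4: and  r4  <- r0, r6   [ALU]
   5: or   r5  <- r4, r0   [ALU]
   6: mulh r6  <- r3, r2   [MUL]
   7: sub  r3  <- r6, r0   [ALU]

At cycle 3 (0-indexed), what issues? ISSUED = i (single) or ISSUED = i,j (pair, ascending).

ISSUED = 3,4

  cy0 -> i0 (xor.ALU) WAW r6
  cy1 -> i1 (and.ALU) RAW r6
  cy2 -> i2 (ld.MEM) no-port MEM/BR
  cy3 -> i3/i4 (blt.BR+and.ALU) 2-wide
  cy4 -> i5/i6 (or.ALU+mulh.MUL) 2-wide
  cy5 -> i7 (sub.ALU) tail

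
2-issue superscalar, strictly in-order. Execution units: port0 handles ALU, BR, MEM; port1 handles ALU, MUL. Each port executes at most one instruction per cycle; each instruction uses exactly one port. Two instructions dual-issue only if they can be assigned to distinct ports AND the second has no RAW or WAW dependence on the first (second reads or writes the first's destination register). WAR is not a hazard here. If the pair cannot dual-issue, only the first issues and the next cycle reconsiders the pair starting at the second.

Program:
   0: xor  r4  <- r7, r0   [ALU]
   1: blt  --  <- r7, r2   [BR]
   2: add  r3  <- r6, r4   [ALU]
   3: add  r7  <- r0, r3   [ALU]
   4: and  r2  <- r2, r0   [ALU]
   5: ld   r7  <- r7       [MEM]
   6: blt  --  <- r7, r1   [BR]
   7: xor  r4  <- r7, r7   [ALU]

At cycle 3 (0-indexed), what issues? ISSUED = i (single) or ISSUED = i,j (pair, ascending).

ISSUED = 5

#0 head=0: xor.ALU+blt.BR i0,i1 pair
#1 head=2: add.ALU i2 RAW r3
#2 head=3: add.ALU+and.ALU i3,i4 pair
#3 head=5: ld.MEM i5 no-port MEM/BR
#4 head=6: blt.BR+xor.ALU i6,i7 pair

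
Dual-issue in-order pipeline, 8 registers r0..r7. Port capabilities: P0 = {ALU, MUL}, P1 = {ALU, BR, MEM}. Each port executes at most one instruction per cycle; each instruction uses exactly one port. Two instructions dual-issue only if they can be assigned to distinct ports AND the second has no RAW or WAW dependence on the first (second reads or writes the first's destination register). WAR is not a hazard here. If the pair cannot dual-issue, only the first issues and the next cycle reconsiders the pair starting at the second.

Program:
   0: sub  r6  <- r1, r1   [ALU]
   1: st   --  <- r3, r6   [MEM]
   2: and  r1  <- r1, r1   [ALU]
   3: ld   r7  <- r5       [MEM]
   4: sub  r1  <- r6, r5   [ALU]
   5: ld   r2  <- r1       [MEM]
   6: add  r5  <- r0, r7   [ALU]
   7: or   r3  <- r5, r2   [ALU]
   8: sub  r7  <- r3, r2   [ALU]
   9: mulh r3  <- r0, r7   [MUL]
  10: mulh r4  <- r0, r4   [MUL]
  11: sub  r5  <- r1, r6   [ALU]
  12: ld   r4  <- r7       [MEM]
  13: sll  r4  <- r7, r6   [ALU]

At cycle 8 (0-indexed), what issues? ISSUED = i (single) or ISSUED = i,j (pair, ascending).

t=0 i0:sub ; RAW r6
t=1 i1&i2:st;and ; dual
t=2 i3&i4:ld;sub ; dual
t=3 i5&i6:ld;add ; dual
t=4 i7:or ; RAW r3
t=5 i8:sub ; RAW r7
t=6 i9:mulh ; no-port MUL/MUL
t=7 i10&i11:mulh;sub ; dual
t=8 i12:ld ; WAW r4
t=9 i13:sll ; tail

ISSUED = 12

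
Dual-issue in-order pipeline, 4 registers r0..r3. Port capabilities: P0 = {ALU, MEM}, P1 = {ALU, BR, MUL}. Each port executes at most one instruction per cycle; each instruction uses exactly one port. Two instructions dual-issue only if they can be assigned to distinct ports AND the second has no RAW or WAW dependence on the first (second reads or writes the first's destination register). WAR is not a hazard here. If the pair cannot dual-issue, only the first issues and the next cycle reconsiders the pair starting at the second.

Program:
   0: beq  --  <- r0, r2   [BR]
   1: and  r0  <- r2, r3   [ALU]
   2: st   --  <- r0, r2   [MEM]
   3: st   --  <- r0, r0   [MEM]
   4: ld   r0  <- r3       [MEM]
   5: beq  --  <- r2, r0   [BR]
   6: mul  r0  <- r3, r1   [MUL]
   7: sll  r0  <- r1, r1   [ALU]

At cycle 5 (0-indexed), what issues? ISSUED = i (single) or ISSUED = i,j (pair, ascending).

ISSUED = 6

c0: i0+i1 beq.BR/and.ALU  pair
c1: i2 st.MEM  no-port MEM/MEM
c2: i3 st.MEM  no-port MEM/MEM
c3: i4 ld.MEM  RAW r0
c4: i5 beq.BR  no-port BR/MUL
c5: i6 mul.MUL  WAW r0
c6: i7 sll.ALU  tail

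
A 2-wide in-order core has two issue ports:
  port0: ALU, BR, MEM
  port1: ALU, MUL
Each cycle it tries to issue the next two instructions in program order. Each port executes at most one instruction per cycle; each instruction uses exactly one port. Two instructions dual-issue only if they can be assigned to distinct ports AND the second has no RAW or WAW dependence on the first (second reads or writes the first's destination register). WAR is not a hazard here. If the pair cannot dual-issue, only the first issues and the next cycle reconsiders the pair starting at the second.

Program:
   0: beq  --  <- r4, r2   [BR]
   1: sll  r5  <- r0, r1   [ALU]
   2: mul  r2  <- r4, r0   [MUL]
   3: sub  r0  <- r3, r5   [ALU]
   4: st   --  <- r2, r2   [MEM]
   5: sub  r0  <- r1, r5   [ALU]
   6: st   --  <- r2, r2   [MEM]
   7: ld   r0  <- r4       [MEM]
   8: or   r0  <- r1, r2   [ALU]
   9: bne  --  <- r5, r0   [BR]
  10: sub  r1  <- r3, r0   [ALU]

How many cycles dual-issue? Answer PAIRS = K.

t=0 i0&i1:beq.BR/sll.ALU ; 2-wide
t=1 i2&i3:mul.MUL/sub.ALU ; 2-wide
t=2 i4&i5:st.MEM/sub.ALU ; 2-wide
t=3 i6:st.MEM ; no-port MEM/MEM
t=4 i7:ld.MEM ; WAW r0
t=5 i8:or.ALU ; RAW r0
t=6 i9&i10:bne.BR/sub.ALU ; 2-wide

PAIRS = 4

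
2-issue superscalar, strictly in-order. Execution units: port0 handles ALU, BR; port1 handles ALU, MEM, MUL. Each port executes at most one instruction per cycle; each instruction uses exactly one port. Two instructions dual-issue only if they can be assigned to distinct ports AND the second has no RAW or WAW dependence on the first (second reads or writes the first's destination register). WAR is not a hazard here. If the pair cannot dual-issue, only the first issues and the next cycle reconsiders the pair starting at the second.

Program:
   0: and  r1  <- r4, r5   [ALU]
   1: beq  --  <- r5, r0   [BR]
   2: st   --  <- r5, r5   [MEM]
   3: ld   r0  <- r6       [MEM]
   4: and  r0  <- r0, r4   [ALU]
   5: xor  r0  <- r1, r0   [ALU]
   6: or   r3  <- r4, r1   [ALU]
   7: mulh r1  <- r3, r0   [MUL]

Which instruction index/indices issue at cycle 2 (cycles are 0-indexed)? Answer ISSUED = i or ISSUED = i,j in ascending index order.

  cy0 -> i0&i1 (and.ALU;beq.BR) dual
  cy1 -> i2 (st.MEM) no-port MEM/MEM
  cy2 -> i3 (ld.MEM) RAW+WAW r0
  cy3 -> i4 (and.ALU) RAW+WAW r0
  cy4 -> i5&i6 (xor.ALU;or.ALU) dual
  cy5 -> i7 (mulh.MUL) tail

ISSUED = 3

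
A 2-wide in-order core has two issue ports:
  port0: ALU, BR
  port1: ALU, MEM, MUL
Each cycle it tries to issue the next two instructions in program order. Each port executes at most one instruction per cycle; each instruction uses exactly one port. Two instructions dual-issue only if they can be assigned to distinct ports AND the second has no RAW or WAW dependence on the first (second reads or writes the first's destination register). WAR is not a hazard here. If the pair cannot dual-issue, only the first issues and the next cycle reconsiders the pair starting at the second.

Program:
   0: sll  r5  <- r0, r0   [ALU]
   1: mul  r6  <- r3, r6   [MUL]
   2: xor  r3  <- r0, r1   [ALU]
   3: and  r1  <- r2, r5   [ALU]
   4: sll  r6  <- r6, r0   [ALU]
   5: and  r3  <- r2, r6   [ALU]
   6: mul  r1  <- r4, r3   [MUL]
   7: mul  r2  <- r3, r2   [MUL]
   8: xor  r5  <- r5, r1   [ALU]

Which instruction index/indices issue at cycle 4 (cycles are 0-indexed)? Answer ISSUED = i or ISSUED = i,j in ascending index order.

c0: i0,i1 sll mul  pair
c1: i2,i3 xor and  pair
c2: i4 sll  RAW r6
c3: i5 and  RAW r3
c4: i6 mul  no-port MUL/MUL
c5: i7,i8 mul xor  pair

ISSUED = 6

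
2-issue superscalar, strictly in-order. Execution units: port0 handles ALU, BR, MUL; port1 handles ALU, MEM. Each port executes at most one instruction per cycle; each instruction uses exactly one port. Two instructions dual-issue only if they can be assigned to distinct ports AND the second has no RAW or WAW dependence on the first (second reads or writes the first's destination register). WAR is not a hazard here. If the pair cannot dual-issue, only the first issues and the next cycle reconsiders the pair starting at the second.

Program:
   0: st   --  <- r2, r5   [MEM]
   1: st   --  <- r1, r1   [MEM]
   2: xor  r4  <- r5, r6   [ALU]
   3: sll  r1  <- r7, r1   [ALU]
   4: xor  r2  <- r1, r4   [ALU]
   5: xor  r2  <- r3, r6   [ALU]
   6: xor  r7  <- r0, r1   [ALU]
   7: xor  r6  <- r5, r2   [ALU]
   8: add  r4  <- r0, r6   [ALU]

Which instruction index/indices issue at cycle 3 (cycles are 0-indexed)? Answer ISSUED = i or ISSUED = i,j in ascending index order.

t=0 i0:st ; no-port MEM/MEM
t=1 i1,i2:st xor ; pair
t=2 i3:sll ; RAW r1
t=3 i4:xor ; WAW r2
t=4 i5,i6:xor xor ; pair
t=5 i7:xor ; RAW r6
t=6 i8:add ; tail

ISSUED = 4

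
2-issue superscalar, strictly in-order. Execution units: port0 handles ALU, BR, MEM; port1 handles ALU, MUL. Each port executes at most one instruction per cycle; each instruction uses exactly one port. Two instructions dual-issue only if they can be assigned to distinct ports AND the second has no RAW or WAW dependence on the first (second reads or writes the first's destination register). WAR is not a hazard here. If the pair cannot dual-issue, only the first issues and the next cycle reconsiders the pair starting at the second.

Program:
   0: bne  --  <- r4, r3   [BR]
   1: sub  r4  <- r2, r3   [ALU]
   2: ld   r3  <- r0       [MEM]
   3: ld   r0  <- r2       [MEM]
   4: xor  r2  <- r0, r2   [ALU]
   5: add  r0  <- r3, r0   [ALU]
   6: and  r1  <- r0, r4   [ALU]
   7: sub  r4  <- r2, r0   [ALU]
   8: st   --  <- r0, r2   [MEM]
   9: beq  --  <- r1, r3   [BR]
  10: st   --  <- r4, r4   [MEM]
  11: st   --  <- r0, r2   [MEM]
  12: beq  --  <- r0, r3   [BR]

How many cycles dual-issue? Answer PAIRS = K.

PAIRS = 3

t=0 i0/i1:bne+sub ; 2-wide
t=1 i2:ld ; no-port MEM/MEM
t=2 i3:ld ; RAW r0
t=3 i4/i5:xor+add ; 2-wide
t=4 i6/i7:and+sub ; 2-wide
t=5 i8:st ; no-port MEM/BR
t=6 i9:beq ; no-port BR/MEM
t=7 i10:st ; no-port MEM/MEM
t=8 i11:st ; no-port MEM/BR
t=9 i12:beq ; tail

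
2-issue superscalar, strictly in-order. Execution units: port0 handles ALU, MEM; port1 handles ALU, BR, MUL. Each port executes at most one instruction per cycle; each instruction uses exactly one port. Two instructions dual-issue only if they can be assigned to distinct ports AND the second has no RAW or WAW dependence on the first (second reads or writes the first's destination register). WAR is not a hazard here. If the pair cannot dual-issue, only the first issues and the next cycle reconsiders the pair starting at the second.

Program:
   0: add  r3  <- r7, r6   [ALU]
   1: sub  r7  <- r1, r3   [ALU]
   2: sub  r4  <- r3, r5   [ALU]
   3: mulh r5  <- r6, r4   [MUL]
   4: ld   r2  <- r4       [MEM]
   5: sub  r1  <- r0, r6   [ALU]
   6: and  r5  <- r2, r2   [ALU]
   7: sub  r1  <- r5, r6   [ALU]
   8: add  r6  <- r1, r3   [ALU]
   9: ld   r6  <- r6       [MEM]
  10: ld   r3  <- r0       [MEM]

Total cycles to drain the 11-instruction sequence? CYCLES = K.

CYCLES = 8

  cy0 -> i0 (add) RAW r3
  cy1 -> i1,i2 (sub/sub) pair
  cy2 -> i3,i4 (mulh/ld) pair
  cy3 -> i5,i6 (sub/and) pair
  cy4 -> i7 (sub) RAW r1
  cy5 -> i8 (add) RAW+WAW r6
  cy6 -> i9 (ld) no-port MEM/MEM
  cy7 -> i10 (ld) tail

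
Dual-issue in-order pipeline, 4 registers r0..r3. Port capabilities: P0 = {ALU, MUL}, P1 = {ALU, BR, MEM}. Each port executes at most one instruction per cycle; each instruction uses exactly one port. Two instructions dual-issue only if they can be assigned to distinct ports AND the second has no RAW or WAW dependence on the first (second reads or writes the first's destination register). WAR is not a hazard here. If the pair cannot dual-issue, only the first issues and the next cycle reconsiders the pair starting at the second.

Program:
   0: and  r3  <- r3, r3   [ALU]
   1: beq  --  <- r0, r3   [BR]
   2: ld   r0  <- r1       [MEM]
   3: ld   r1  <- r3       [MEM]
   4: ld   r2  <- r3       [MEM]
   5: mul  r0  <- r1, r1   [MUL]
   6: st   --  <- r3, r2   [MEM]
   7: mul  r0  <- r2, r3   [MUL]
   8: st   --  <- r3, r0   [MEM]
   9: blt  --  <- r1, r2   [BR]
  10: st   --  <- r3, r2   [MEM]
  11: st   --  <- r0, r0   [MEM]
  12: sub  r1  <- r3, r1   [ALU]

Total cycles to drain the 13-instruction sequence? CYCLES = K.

[0] i0  and  -- RAW r3
[1] i1  beq  -- no-port BR/MEM
[2] i2  ld  -- no-port MEM/MEM
[3] i3  ld  -- no-port MEM/MEM
[4] i4/i5  ld;mul  -- 2-wide
[5] i6/i7  st;mul  -- 2-wide
[6] i8  st  -- no-port MEM/BR
[7] i9  blt  -- no-port BR/MEM
[8] i10  st  -- no-port MEM/MEM
[9] i11/i12  st;sub  -- 2-wide

CYCLES = 10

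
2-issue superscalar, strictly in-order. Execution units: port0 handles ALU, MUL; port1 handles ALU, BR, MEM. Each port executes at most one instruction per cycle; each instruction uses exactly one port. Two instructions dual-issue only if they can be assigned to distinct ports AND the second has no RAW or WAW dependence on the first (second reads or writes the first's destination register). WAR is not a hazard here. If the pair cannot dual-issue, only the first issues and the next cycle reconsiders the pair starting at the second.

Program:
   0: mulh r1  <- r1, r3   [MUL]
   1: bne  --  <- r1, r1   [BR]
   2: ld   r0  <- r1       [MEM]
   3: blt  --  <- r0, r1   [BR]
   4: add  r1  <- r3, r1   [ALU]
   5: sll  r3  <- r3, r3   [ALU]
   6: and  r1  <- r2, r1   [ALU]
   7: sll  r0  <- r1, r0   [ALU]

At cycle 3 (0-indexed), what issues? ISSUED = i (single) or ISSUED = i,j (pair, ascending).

#0 head=0: mulh i0 RAW r1
#1 head=1: bne i1 no-port BR/MEM
#2 head=2: ld i2 no-port MEM/BR
#3 head=3: blt add i3+i4 dual
#4 head=5: sll and i5+i6 dual
#5 head=7: sll i7 tail

ISSUED = 3,4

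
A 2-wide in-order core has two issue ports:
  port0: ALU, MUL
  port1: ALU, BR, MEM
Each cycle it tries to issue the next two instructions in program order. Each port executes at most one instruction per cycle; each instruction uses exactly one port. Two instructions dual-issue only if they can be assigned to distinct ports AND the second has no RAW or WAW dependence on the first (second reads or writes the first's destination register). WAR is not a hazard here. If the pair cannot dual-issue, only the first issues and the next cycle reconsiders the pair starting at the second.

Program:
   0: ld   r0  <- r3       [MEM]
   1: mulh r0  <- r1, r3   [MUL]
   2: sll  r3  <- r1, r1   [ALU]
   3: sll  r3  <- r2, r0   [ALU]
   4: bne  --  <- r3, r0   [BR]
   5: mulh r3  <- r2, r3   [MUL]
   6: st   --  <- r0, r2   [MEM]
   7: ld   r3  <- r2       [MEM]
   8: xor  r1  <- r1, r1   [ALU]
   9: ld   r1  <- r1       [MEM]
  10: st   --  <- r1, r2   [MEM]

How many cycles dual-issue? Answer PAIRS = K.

[0] i0  ld  -- WAW r0
[1] i1/i2  mulh sll  -- dual
[2] i3  sll  -- RAW r3
[3] i4/i5  bne mulh  -- dual
[4] i6  st  -- no-port MEM/MEM
[5] i7/i8  ld xor  -- dual
[6] i9  ld  -- no-port MEM/MEM
[7] i10  st  -- tail

PAIRS = 3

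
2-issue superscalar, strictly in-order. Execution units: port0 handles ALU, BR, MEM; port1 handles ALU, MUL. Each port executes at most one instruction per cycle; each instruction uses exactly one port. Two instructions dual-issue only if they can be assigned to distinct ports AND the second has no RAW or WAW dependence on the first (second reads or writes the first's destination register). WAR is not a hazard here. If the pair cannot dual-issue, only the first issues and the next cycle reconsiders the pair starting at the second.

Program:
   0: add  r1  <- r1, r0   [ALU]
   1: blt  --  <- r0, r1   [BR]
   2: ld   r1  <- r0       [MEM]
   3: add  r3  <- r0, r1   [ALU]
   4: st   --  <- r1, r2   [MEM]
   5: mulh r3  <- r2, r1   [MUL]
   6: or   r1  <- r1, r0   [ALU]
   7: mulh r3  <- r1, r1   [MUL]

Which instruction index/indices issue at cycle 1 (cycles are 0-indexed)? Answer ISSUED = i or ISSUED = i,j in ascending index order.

ISSUED = 1

#0 head=0: add i0 RAW r1
#1 head=1: blt i1 no-port BR/MEM
#2 head=2: ld i2 RAW r1
#3 head=3: add st i3,i4 pair
#4 head=5: mulh or i5,i6 pair
#5 head=7: mulh i7 tail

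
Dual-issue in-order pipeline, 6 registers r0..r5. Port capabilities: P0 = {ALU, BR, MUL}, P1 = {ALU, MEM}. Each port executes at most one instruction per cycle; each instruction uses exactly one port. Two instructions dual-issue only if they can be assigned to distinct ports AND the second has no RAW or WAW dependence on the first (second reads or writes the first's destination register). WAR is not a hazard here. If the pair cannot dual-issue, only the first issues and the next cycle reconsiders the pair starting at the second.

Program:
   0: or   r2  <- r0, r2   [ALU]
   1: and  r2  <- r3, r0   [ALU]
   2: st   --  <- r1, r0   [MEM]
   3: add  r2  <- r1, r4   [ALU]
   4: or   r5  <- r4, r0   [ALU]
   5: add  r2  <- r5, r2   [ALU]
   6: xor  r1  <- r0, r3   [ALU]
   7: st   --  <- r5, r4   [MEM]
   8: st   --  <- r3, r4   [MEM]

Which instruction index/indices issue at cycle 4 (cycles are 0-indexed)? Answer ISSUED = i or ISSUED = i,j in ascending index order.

ISSUED = 7

0. or @i0  | WAW r2
1. and;st @i1,i2  | 2-wide
2. add;or @i3,i4  | 2-wide
3. add;xor @i5,i6  | 2-wide
4. st @i7  | no-port MEM/MEM
5. st @i8  | tail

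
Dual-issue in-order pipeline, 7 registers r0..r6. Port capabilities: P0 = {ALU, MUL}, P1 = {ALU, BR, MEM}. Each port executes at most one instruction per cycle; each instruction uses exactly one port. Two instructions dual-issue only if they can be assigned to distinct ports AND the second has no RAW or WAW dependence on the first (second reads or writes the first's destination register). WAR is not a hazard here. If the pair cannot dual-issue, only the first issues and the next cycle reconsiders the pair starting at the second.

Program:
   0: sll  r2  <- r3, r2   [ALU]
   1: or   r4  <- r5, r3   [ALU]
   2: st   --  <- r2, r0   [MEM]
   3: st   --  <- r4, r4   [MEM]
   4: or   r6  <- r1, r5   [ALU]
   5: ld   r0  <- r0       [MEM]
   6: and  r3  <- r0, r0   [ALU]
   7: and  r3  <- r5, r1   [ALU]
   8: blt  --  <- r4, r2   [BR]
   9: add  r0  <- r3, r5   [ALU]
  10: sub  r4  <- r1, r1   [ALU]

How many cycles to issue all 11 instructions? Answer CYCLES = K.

CYCLES = 7

[0] i0/i1  sll.ALU+or.ALU  -- dual
[1] i2  st.MEM  -- no-port MEM/MEM
[2] i3/i4  st.MEM+or.ALU  -- dual
[3] i5  ld.MEM  -- RAW r0
[4] i6  and.ALU  -- WAW r3
[5] i7/i8  and.ALU+blt.BR  -- dual
[6] i9/i10  add.ALU+sub.ALU  -- dual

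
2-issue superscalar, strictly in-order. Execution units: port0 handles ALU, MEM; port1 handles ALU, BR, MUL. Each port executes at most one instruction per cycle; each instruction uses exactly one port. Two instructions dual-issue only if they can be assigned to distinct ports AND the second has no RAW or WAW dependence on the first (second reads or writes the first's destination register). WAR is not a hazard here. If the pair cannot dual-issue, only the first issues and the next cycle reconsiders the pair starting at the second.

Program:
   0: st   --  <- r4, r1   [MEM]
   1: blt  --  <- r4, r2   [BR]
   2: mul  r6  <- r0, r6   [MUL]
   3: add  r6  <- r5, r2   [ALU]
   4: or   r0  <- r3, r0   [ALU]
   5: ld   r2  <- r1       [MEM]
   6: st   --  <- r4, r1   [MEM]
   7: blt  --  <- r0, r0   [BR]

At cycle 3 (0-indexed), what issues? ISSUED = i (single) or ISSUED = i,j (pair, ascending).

ISSUED = 5

c0: i0&i1 st+blt  2-wide
c1: i2 mul  WAW r6
c2: i3&i4 add+or  2-wide
c3: i5 ld  no-port MEM/MEM
c4: i6&i7 st+blt  2-wide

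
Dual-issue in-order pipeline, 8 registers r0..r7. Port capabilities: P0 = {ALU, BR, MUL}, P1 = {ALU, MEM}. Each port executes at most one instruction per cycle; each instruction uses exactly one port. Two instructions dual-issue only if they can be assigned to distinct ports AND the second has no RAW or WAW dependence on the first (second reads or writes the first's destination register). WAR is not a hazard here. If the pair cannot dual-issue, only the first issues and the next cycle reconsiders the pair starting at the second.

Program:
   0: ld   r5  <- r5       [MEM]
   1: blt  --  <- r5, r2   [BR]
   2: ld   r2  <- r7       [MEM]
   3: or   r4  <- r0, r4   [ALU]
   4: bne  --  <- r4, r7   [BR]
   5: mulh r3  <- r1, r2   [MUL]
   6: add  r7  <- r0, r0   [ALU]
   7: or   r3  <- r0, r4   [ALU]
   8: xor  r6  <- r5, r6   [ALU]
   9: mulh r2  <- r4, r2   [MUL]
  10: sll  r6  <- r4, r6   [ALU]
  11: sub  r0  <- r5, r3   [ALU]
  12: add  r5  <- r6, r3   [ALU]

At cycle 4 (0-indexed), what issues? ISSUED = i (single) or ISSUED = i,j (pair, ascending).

0. ld @i0  | RAW r5
1. blt+ld @i1+i2  | pair
2. or @i3  | RAW r4
3. bne @i4  | no-port BR/MUL
4. mulh+add @i5+i6  | pair
5. or+xor @i7+i8  | pair
6. mulh+sll @i9+i10  | pair
7. sub+add @i11+i12  | pair

ISSUED = 5,6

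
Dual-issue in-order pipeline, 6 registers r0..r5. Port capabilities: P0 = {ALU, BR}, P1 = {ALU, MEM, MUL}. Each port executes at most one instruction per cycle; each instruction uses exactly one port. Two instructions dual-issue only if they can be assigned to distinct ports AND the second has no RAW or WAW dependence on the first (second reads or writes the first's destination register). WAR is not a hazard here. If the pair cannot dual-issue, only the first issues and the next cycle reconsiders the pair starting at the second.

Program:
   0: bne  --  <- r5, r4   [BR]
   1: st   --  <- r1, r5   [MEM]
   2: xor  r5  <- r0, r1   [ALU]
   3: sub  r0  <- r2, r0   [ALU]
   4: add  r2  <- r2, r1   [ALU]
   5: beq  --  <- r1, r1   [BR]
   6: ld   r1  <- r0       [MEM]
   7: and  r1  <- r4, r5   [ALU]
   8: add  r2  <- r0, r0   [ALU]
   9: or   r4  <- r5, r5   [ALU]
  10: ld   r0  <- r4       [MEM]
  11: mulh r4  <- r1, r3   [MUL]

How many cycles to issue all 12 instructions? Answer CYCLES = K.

CYCLES = 8

[0] i0+i1  bne/st  -- 2-wide
[1] i2+i3  xor/sub  -- 2-wide
[2] i4+i5  add/beq  -- 2-wide
[3] i6  ld  -- WAW r1
[4] i7+i8  and/add  -- 2-wide
[5] i9  or  -- RAW r4
[6] i10  ld  -- no-port MEM/MUL
[7] i11  mulh  -- tail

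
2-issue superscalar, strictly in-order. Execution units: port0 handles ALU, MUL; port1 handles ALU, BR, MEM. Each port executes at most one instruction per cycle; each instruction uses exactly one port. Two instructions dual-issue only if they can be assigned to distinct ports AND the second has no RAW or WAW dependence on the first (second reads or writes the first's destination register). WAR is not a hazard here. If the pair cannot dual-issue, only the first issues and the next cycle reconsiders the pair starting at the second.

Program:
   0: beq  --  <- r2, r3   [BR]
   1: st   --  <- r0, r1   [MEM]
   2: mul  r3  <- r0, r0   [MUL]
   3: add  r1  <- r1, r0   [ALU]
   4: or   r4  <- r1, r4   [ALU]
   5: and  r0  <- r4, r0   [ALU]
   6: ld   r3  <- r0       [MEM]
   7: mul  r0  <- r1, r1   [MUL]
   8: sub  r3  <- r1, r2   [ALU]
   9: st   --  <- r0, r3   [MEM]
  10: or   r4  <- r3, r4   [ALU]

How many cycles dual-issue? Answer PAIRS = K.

PAIRS = 3

0. beq @i0  | no-port BR/MEM
1. st/mul @i1&i2  | pair
2. add @i3  | RAW r1
3. or @i4  | RAW r4
4. and @i5  | RAW r0
5. ld/mul @i6&i7  | pair
6. sub @i8  | RAW r3
7. st/or @i9&i10  | pair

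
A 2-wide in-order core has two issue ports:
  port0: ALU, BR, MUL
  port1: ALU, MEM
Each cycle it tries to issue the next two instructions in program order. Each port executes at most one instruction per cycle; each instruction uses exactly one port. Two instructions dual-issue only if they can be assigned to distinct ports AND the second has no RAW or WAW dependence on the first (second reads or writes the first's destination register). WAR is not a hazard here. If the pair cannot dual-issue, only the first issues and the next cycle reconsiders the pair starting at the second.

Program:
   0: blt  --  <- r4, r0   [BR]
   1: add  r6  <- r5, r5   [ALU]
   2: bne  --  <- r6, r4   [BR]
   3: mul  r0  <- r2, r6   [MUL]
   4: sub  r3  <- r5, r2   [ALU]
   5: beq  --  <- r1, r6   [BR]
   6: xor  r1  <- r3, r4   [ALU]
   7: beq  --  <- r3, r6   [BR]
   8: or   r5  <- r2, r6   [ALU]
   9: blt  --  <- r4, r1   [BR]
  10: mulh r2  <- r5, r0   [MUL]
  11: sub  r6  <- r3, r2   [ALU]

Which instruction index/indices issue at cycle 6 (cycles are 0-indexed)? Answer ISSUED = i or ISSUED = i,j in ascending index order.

[0] i0/i1  blt+add  -- dual
[1] i2  bne  -- no-port BR/MUL
[2] i3/i4  mul+sub  -- dual
[3] i5/i6  beq+xor  -- dual
[4] i7/i8  beq+or  -- dual
[5] i9  blt  -- no-port BR/MUL
[6] i10  mulh  -- RAW r2
[7] i11  sub  -- tail

ISSUED = 10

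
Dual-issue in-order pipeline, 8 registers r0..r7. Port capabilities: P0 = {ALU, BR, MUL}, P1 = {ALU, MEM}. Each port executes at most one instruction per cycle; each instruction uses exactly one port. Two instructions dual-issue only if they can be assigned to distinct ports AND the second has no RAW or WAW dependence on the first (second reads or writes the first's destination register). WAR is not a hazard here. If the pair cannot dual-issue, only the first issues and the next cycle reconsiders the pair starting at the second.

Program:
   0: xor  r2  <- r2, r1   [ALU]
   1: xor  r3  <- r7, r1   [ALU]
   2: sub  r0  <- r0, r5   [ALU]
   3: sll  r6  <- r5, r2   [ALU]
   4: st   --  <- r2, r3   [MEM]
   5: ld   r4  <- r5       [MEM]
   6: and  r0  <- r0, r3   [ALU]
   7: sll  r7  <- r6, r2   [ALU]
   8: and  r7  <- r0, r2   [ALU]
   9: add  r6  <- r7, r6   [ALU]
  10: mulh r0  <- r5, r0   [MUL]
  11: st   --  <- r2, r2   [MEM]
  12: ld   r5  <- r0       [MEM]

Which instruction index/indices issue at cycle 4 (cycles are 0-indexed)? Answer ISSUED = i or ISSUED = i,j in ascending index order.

ISSUED = 7

  cy0 -> i0/i1 (xor/xor) 2-wide
  cy1 -> i2/i3 (sub/sll) 2-wide
  cy2 -> i4 (st) no-port MEM/MEM
  cy3 -> i5/i6 (ld/and) 2-wide
  cy4 -> i7 (sll) WAW r7
  cy5 -> i8 (and) RAW r7
  cy6 -> i9/i10 (add/mulh) 2-wide
  cy7 -> i11 (st) no-port MEM/MEM
  cy8 -> i12 (ld) tail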